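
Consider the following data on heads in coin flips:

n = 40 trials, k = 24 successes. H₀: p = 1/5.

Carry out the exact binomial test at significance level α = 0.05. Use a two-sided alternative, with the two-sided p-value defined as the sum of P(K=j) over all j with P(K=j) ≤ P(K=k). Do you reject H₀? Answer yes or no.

Exact binomial: n=40, k=24, p₀=1/5=0.2000
P(X=j) = C(n,j)·p₀^j·(1−p₀)^(n−j); p = Σ P(X=j) over j with P(X=j) ≤ P(X=24)
p-value (two-sided) = 0.00000
At α=0.05: p < α → reject H₀

reject H₀: yes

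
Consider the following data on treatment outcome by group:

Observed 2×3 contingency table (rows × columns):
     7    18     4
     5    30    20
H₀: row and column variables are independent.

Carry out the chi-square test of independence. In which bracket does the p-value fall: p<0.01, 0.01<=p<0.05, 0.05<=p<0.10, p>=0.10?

Row totals [29, 55], col totals [12, 48, 24], n=84
χ² = (7−4.14)²/4.14 + (18−16.57)²/16.57 + (4−8.29)²/8.29 + (5−7.86)²/7.86 + (30−31.43)²/31.43 + (20−15.71)²/15.71 = 6.5831
df = 2
p-value (upper-tail) = 0.03720
→ bracket: 0.01<=p<0.05

p-value bracket: 0.01<=p<0.05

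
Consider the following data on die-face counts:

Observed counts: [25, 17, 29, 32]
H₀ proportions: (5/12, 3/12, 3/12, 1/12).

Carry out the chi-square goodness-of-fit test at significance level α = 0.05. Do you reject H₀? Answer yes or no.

n = 103; E_i = n·p_i = [42.92, 25.75, 25.75, 8.58]
χ² = (25−42.92)²/42.92 + (17−25.75)²/25.75 + (29−25.75)²/25.75 + (32−8.58)²/8.58 = 74.7476
df = 3
p-value (upper-tail) = 0.00000
At α=0.05: p < α → reject H₀

reject H₀: yes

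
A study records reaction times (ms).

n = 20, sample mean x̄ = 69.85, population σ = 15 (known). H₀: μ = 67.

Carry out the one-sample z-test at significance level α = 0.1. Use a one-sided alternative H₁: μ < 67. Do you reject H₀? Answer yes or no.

SE = σ/√n = 15/√20 = 3.3541
z = (x̄−μ₀)/SE = (69.85−67)/3.3541 = 0.8497
p-value (one-sided, H₁ less) = 0.80226
At α=0.1: p ≥ α → fail to reject H₀

reject H₀: no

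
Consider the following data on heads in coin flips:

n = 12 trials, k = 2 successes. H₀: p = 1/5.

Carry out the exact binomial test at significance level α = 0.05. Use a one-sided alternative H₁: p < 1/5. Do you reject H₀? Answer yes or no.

reject H₀: no

Exact binomial: n=12, k=2, p₀=1/5=0.2000
P(X≤2) from Σ C(n,i)·p₀^i·(1−p₀)^(n−i)
p-value (one-sided, H₁ less) = 0.55835
At α=0.05: p ≥ α → fail to reject H₀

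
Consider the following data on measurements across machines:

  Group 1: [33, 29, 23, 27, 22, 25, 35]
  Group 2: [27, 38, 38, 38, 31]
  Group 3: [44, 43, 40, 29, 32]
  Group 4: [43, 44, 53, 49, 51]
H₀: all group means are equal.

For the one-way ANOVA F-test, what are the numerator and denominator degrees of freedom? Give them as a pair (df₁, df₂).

degrees of freedom = [3, 18]

k = 4 groups, N = 22 total
df = (k−1, N−k) = (4−1, 22−4) = (3, 18)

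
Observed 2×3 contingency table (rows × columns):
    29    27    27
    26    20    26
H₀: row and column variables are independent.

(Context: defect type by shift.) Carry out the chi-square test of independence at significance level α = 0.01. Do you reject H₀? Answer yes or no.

Row totals [83, 72], col totals [55, 47, 53], n=155
χ² = (29−29.45)²/29.45 + (27−25.17)²/25.17 + (27−28.38)²/28.38 + (26−25.55)²/25.55 + (20−21.83)²/21.83 + (26−24.62)²/24.62 = 0.4467
df = 2
p-value (upper-tail) = 0.79985
At α=0.01: p ≥ α → fail to reject H₀

reject H₀: no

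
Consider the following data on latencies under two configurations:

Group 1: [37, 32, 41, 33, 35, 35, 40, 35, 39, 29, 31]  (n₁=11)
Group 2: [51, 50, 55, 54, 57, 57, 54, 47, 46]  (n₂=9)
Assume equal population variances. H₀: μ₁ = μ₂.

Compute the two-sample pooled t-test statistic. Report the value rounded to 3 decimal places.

x̄₁=35.182, s₁=3.816, n₁=11
x̄₂=52.333, s₂=4.062, n₂=9
s_p² = [10·3.816² + 8·4.062²]/18 = 15.4242
SE = √(s_p²·(1/11+1/9)) = 1.7652
t = (35.182−52.333)/1.7652 = -9.7164
df = 18

test statistic = -9.716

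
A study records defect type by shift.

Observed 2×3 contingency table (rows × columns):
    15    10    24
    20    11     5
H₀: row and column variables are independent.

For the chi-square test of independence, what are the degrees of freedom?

degrees of freedom = 2

df = (r−1)(c−1) = (2−1)·(3−1) = 2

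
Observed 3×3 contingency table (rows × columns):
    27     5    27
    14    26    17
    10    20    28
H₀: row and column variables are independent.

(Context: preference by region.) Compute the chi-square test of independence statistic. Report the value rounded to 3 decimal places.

Row totals [59, 57, 58], col totals [51, 51, 72], n=174
χ² = (27−17.29)²/17.29 + (5−17.29)²/17.29 + (27−24.41)²/24.41 + (14−16.71)²/16.71 + (26−16.71)²/16.71 + (17−23.59)²/23.59 + (10−17.00)²/17.00 + (20−17.00)²/17.00 + (28−24.00)²/24.00 = 25.9867
df = 4

test statistic = 25.987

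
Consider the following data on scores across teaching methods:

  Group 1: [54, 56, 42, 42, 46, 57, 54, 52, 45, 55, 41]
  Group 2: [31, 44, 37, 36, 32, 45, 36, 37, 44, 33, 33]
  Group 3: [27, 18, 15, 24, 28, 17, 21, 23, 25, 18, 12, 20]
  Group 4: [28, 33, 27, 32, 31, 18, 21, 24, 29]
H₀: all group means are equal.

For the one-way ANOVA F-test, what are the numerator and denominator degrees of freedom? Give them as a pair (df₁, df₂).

degrees of freedom = [3, 39]

k = 4 groups, N = 43 total
df = (k−1, N−k) = (4−1, 43−4) = (3, 39)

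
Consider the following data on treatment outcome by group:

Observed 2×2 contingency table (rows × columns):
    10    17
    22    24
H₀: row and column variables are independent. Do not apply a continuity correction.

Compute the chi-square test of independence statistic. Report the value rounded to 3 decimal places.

Row totals [27, 46], col totals [32, 41], n=73
χ² = (10−11.84)²/11.84 + (17−15.16)²/15.16 + (22−20.16)²/20.16 + (24−25.84)²/25.84 = 0.8044
df = 1

test statistic = 0.804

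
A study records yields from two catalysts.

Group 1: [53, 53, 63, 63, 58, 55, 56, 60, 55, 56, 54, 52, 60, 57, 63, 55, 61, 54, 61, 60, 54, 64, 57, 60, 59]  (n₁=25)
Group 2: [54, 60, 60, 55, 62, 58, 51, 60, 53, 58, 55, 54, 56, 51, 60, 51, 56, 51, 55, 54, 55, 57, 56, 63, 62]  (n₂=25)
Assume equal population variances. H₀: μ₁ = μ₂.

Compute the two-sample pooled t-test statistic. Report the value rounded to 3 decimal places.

x̄₁=57.720, s₁=3.623, n₁=25
x̄₂=56.280, s₂=3.635, n₂=25
s_p² = [24·3.623² + 24·3.635²]/48 = 13.1683
SE = √(s_p²·(1/25+1/25)) = 1.0264
t = (57.720−56.280)/1.0264 = 1.4030
df = 48

test statistic = 1.403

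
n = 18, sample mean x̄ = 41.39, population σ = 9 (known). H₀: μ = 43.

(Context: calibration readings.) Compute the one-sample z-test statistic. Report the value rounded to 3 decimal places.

SE = σ/√n = 9/√18 = 2.1213
z = (x̄−μ₀)/SE = (41.39−43)/2.1213 = -0.7590

test statistic = -0.759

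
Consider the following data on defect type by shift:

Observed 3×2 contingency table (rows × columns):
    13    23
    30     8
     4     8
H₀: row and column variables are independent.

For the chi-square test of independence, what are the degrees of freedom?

degrees of freedom = 2

df = (r−1)(c−1) = (3−1)·(2−1) = 2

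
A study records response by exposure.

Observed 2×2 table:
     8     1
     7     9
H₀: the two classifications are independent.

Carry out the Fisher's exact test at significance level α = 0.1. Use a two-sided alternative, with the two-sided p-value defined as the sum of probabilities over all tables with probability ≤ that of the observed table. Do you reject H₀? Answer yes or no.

reject H₀: yes

Margins: r₁=9, r₂=16, c₁=15, c₂=10, n=25
p_obs = C(9,8)·C(16,7)/C(25,15); sum pmf over tables with pmf ≤ p_obs
p-value (two-sided) = 0.04045
At α=0.1: p < α → reject H₀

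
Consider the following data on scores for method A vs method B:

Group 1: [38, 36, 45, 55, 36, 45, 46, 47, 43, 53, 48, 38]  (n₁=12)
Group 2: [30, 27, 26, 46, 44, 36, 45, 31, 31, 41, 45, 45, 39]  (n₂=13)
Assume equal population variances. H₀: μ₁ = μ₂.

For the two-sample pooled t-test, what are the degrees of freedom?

degrees of freedom = 23

df = n₁ + n₂ − 2 = 12 + 13 − 2 = 23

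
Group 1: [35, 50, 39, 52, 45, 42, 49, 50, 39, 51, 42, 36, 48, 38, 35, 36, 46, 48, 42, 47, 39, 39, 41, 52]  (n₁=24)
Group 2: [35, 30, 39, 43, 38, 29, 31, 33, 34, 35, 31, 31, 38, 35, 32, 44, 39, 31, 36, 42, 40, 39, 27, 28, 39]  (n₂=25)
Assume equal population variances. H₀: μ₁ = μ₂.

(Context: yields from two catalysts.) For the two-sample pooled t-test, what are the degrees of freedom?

degrees of freedom = 47

df = n₁ + n₂ − 2 = 24 + 25 − 2 = 47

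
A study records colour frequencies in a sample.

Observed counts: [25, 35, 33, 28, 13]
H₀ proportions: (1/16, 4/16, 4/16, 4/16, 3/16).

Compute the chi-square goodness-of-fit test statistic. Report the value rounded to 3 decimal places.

test statistic = 39.831

n = 134; E_i = n·p_i = [8.38, 33.50, 33.50, 33.50, 25.12]
χ² = (25−8.38)²/8.38 + (35−33.50)²/33.50 + (33−33.50)²/33.50 + (28−33.50)²/33.50 + (13−25.12)²/25.12 = 39.8308
df = 4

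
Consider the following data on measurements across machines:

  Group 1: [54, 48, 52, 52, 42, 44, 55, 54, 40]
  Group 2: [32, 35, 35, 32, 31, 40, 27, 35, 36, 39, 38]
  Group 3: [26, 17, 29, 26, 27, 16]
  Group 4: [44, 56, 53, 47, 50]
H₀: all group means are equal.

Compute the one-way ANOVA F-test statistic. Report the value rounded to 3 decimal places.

Group means [49.00, 34.55, 23.50, 50.00], grand mean 39.097
SSB = Σnᵢ(x̄ᵢ−x̄)² = 3164.482; SSW = ΣΣ(x−x̄ᵢ)² = 650.227
MSB = 3164.482/3 = 1054.8275; MSW = 650.227/27 = 24.0825
F = MSB/MSW = 43.8006
df = (3, 27)

test statistic = 43.801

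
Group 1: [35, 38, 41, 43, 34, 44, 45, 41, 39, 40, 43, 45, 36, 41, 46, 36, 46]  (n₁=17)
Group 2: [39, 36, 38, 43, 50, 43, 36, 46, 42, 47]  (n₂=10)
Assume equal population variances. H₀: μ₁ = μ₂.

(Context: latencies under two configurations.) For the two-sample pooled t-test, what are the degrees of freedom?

degrees of freedom = 25

df = n₁ + n₂ − 2 = 17 + 10 − 2 = 25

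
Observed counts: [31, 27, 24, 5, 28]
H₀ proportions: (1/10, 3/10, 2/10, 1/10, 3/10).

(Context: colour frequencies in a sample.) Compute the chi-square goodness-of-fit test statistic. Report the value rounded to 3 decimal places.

test statistic = 39.638

n = 115; E_i = n·p_i = [11.50, 34.50, 23.00, 11.50, 34.50]
χ² = (31−11.50)²/11.50 + (27−34.50)²/34.50 + (24−23.00)²/23.00 + (5−11.50)²/11.50 + (28−34.50)²/34.50 = 39.6377
df = 4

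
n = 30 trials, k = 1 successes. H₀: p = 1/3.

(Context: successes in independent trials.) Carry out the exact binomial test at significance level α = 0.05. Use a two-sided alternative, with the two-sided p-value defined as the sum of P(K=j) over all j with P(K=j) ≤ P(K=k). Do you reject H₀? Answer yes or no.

reject H₀: yes

Exact binomial: n=30, k=1, p₀=1/3=0.3333
P(X=j) = C(n,j)·p₀^j·(1−p₀)^(n−j); p = Σ P(X=j) over j with P(X=j) ≤ P(X=1)
p-value (two-sided) = 0.00013
At α=0.05: p < α → reject H₀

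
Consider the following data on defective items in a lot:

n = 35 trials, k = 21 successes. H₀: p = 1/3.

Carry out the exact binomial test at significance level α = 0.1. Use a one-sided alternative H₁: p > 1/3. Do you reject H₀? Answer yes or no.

Exact binomial: n=35, k=21, p₀=1/3=0.3333
P(X≥21) from Σ C(n,i)·p₀^i·(1−p₀)^(n−i)
p-value (one-sided, H₁ greater) = 0.00109
At α=0.1: p < α → reject H₀

reject H₀: yes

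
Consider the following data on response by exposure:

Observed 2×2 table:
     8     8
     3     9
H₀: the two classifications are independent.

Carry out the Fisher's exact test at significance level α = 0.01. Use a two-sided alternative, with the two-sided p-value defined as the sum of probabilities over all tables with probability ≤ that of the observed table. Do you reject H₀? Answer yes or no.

reject H₀: no

Margins: r₁=16, r₂=12, c₁=11, c₂=17, n=28
p_obs = C(16,8)·C(12,3)/C(28,11); sum pmf over tables with pmf ≤ p_obs
p-value (two-sided) = 0.25300
At α=0.01: p ≥ α → fail to reject H₀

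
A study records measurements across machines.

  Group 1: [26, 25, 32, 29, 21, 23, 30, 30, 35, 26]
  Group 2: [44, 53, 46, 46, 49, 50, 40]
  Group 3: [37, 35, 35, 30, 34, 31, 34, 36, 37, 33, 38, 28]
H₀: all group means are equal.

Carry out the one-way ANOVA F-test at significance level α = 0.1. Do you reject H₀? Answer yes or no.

reject H₀: yes

Group means [27.70, 46.86, 34.00], grand mean 34.931
SSB = Σnᵢ(x̄ᵢ−x̄)² = 1528.905; SSW = ΣΣ(x−x̄ᵢ)² = 374.957
MSB = 1528.905/2 = 764.4525; MSW = 374.957/26 = 14.4214
F = MSB/MSW = 53.0081
df = (2, 26)
p-value (upper-tail) = 0.00000
At α=0.1: p < α → reject H₀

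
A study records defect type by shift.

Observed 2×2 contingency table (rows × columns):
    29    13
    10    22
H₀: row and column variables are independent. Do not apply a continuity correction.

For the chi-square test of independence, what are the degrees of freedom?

degrees of freedom = 1

df = (r−1)(c−1) = (2−1)·(2−1) = 1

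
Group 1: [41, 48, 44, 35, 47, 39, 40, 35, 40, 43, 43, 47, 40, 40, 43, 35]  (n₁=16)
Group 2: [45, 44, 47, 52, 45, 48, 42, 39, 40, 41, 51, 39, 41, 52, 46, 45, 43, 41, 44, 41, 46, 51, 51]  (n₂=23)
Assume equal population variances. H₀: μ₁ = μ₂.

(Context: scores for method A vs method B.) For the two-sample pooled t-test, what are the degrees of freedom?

degrees of freedom = 37

df = n₁ + n₂ − 2 = 16 + 23 − 2 = 37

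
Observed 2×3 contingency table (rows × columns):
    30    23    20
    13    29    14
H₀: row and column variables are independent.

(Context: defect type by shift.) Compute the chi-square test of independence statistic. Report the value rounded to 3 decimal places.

test statistic = 6.342

Row totals [73, 56], col totals [43, 52, 34], n=129
χ² = (30−24.33)²/24.33 + (23−29.43)²/29.43 + (20−19.24)²/19.24 + (13−18.67)²/18.67 + (29−22.57)²/22.57 + (14−14.76)²/14.76 = 6.3419
df = 2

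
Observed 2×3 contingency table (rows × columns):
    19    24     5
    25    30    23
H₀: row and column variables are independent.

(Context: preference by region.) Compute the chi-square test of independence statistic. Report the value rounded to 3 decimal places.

Row totals [48, 78], col totals [44, 54, 28], n=126
χ² = (19−16.76)²/16.76 + (24−20.57)²/20.57 + (5−10.67)²/10.67 + (25−27.24)²/27.24 + (30−33.43)²/33.43 + (23−17.33)²/17.33 = 6.2688
df = 2

test statistic = 6.269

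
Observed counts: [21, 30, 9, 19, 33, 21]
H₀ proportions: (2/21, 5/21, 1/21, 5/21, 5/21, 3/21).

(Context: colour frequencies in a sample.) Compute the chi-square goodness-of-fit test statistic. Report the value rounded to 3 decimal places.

test statistic = 12.026

n = 133; E_i = n·p_i = [12.67, 31.67, 6.33, 31.67, 31.67, 19.00]
χ² = (21−12.67)²/12.67 + (30−31.67)²/31.67 + (9−6.33)²/6.33 + (19−31.67)²/31.67 + (33−31.67)²/31.67 + (21−19.00)²/19.00 = 12.0263
df = 5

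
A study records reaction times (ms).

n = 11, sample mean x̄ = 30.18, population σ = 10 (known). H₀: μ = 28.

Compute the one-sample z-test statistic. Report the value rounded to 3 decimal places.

test statistic = 0.723

SE = σ/√n = 10/√11 = 3.0151
z = (x̄−μ₀)/SE = (30.18−28)/3.0151 = 0.7230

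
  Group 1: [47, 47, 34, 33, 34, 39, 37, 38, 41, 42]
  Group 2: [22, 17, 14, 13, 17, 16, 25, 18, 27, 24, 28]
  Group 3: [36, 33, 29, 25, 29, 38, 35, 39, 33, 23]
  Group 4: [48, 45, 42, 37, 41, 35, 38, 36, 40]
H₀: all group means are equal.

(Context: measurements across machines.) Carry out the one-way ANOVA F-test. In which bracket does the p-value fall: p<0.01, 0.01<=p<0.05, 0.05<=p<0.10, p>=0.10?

Group means [39.20, 20.09, 32.00, 40.22], grand mean 32.375
SSB = Σnᵢ(x̄ᵢ−x̄)² = 2681.310; SSW = ΣΣ(x−x̄ᵢ)² = 920.065
MSB = 2681.310/3 = 893.7701; MSW = 920.065/36 = 25.5574
F = MSB/MSW = 34.9712
df = (3, 36)
p-value (upper-tail) = 0.00000
→ bracket: p<0.01

p-value bracket: p<0.01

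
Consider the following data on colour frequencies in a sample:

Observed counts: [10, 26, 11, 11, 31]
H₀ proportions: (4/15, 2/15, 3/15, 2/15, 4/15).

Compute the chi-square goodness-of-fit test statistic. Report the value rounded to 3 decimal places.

test statistic = 29.666

n = 89; E_i = n·p_i = [23.73, 11.87, 17.80, 11.87, 23.73]
χ² = (10−23.73)²/23.73 + (26−11.87)²/11.87 + (11−17.80)²/17.80 + (11−11.87)²/11.87 + (31−23.73)²/23.73 = 29.6657
df = 4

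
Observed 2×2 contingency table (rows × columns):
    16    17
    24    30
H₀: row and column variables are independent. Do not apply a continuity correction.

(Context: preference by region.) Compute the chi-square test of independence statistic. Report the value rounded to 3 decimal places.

Row totals [33, 54], col totals [40, 47], n=87
χ² = (16−15.17)²/15.17 + (17−17.83)²/17.83 + (24−24.83)²/24.83 + (30−29.17)²/29.17 = 0.1346
df = 1

test statistic = 0.135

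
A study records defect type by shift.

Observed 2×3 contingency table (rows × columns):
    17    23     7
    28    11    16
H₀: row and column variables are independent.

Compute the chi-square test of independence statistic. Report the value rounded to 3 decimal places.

test statistic = 9.879

Row totals [47, 55], col totals [45, 34, 23], n=102
χ² = (17−20.74)²/20.74 + (23−15.67)²/15.67 + (7−10.60)²/10.60 + (28−24.26)²/24.26 + (11−18.33)²/18.33 + (16−12.40)²/12.40 = 9.8792
df = 2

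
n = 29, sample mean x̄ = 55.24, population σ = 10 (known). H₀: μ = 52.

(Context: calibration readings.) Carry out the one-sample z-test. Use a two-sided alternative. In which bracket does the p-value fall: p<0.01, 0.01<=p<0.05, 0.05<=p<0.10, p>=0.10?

p-value bracket: 0.05<=p<0.10

SE = σ/√n = 10/√29 = 1.8570
z = (x̄−μ₀)/SE = (55.24−52)/1.8570 = 1.7448
p-value (two-sided) = 0.08102
→ bracket: 0.05<=p<0.10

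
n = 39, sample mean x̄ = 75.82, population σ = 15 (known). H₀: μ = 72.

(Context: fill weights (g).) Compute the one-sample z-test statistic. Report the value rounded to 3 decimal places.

test statistic = 1.590

SE = σ/√n = 15/√39 = 2.4019
z = (x̄−μ₀)/SE = (75.82−72)/2.4019 = 1.5904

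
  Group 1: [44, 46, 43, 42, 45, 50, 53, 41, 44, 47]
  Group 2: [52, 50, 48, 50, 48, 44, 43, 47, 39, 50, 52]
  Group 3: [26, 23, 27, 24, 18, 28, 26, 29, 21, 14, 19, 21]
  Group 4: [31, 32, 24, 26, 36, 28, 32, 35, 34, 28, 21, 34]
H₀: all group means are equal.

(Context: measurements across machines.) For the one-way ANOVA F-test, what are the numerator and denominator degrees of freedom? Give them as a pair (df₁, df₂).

degrees of freedom = [3, 41]

k = 4 groups, N = 45 total
df = (k−1, N−k) = (4−1, 45−4) = (3, 41)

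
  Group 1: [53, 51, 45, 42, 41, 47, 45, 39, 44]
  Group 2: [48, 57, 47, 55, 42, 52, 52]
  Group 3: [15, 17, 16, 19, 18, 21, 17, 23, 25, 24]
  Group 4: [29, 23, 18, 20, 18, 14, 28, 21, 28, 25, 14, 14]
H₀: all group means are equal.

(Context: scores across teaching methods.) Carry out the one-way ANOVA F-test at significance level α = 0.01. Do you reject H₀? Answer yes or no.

reject H₀: yes

Group means [45.22, 50.43, 19.50, 21.00], grand mean 31.763
SSB = Σnᵢ(x̄ᵢ−x̄)² = 6963.099; SSW = ΣΣ(x−x̄ᵢ)² = 783.770
MSB = 6963.099/3 = 2321.0329; MSW = 783.770/34 = 23.0521
F = MSB/MSW = 100.6866
df = (3, 34)
p-value (upper-tail) = 0.00000
At α=0.01: p < α → reject H₀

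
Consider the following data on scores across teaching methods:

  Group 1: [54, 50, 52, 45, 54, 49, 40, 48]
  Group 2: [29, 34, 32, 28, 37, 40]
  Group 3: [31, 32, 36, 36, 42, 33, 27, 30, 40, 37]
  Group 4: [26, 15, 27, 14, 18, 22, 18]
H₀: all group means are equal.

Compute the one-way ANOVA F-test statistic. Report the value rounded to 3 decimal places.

Group means [49.00, 33.33, 34.40, 20.00], grand mean 34.710
SSB = Σnᵢ(x̄ᵢ−x̄)² = 3160.654; SSW = ΣΣ(x−x̄ᵢ)² = 617.733
MSB = 3160.654/3 = 1053.5513; MSW = 617.733/27 = 22.8790
F = MSB/MSW = 46.0488
df = (3, 27)

test statistic = 46.049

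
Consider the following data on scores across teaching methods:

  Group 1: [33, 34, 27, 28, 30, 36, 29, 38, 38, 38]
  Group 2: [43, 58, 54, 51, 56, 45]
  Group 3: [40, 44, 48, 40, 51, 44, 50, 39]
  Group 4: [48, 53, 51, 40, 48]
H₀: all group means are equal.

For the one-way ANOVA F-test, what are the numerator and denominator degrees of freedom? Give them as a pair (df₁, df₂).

k = 4 groups, N = 29 total
df = (k−1, N−k) = (4−1, 29−4) = (3, 25)

degrees of freedom = [3, 25]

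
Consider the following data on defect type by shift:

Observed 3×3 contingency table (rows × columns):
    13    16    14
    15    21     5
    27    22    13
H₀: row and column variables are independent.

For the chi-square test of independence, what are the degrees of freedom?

degrees of freedom = 4

df = (r−1)(c−1) = (3−1)·(3−1) = 4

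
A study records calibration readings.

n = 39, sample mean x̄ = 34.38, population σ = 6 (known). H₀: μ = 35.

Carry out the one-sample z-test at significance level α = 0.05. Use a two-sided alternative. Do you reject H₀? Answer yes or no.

SE = σ/√n = 6/√39 = 0.9608
z = (x̄−μ₀)/SE = (34.38−35)/0.9608 = -0.6453
p-value (two-sided) = 0.51872
At α=0.05: p ≥ α → fail to reject H₀

reject H₀: no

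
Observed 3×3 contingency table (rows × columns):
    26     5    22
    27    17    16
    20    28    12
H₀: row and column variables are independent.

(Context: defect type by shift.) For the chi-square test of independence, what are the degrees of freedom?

degrees of freedom = 4

df = (r−1)(c−1) = (3−1)·(3−1) = 4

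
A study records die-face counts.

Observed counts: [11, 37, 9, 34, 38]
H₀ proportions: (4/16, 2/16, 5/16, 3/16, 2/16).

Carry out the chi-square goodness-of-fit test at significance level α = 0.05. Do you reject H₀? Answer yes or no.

n = 129; E_i = n·p_i = [32.25, 16.12, 40.31, 24.19, 16.12]
χ² = (11−32.25)²/32.25 + (37−16.12)²/16.12 + (9−40.31)²/40.31 + (34−24.19)²/24.19 + (38−16.12)²/16.12 = 99.0041
df = 4
p-value (upper-tail) = 0.00000
At α=0.05: p < α → reject H₀

reject H₀: yes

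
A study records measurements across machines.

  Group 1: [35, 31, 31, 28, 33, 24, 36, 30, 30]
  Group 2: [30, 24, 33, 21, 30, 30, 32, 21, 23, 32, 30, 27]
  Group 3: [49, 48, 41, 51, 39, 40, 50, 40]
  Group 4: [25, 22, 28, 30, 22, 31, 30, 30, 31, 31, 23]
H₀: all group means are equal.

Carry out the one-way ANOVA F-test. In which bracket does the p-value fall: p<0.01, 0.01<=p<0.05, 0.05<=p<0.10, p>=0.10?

p-value bracket: p<0.01

Group means [30.89, 27.75, 44.75, 27.55], grand mean 31.800
SSB = Σnᵢ(x̄ᵢ−x̄)² = 1745.034; SSW = ΣΣ(x−x̄ᵢ)² = 647.366
MSB = 1745.034/3 = 581.6779; MSW = 647.366/36 = 17.9824
F = MSB/MSW = 32.3471
df = (3, 36)
p-value (upper-tail) = 0.00000
→ bracket: p<0.01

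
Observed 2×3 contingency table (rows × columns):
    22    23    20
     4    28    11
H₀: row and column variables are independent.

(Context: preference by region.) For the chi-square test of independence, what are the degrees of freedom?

df = (r−1)(c−1) = (2−1)·(3−1) = 2

degrees of freedom = 2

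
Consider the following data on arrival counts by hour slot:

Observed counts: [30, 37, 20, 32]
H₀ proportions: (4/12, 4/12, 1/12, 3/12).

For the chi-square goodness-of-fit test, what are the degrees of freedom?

df = k − 1 = 4 − 1 = 3

degrees of freedom = 3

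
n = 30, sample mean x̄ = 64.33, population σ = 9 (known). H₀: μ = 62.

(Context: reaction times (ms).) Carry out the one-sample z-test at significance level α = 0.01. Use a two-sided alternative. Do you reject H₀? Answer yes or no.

SE = σ/√n = 9/√30 = 1.6432
z = (x̄−μ₀)/SE = (64.33−62)/1.6432 = 1.4180
p-value (two-sided) = 0.15619
At α=0.01: p ≥ α → fail to reject H₀

reject H₀: no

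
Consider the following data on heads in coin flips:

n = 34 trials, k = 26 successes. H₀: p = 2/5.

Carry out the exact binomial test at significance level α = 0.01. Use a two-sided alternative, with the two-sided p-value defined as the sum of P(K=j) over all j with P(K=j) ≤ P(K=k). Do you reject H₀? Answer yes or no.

reject H₀: yes

Exact binomial: n=34, k=26, p₀=2/5=0.4000
P(X=j) = C(n,j)·p₀^j·(1−p₀)^(n−j); p = Σ P(X=j) over j with P(X=j) ≤ P(X=26)
p-value (two-sided) = 0.00002
At α=0.01: p < α → reject H₀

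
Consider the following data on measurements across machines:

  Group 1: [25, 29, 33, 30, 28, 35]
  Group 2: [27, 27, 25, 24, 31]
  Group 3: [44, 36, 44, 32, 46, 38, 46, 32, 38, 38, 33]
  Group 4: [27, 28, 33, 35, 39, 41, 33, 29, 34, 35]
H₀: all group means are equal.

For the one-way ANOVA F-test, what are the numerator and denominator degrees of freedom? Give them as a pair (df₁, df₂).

k = 4 groups, N = 32 total
df = (k−1, N−k) = (4−1, 32−4) = (3, 28)

degrees of freedom = [3, 28]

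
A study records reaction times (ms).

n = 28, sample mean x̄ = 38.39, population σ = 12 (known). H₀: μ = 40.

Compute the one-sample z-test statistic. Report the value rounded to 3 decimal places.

SE = σ/√n = 12/√28 = 2.2678
z = (x̄−μ₀)/SE = (38.39−40)/2.2678 = -0.7099

test statistic = -0.710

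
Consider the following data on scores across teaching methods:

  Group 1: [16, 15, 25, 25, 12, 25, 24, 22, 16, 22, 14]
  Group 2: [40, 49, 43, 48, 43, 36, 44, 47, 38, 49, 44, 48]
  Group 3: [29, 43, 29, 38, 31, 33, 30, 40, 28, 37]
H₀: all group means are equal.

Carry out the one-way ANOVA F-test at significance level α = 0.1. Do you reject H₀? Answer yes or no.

reject H₀: yes

Group means [19.64, 44.08, 33.80], grand mean 32.818
SSB = Σnᵢ(x̄ᵢ−x̄)² = 3443.847; SSW = ΣΣ(x−x̄ᵢ)² = 717.062
MSB = 3443.847/2 = 1721.9235; MSW = 717.062/30 = 23.9021
F = MSB/MSW = 72.0408
df = (2, 30)
p-value (upper-tail) = 0.00000
At α=0.1: p < α → reject H₀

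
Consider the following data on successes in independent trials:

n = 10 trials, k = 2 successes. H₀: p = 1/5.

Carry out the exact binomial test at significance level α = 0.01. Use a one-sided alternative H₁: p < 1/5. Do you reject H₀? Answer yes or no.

reject H₀: no

Exact binomial: n=10, k=2, p₀=1/5=0.2000
P(X≤2) from Σ C(n,i)·p₀^i·(1−p₀)^(n−i)
p-value (one-sided, H₁ less) = 0.67780
At α=0.01: p ≥ α → fail to reject H₀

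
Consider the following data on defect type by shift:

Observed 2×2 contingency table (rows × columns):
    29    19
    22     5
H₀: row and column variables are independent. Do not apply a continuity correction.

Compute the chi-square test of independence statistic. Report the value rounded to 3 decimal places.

Row totals [48, 27], col totals [51, 24], n=75
χ² = (29−32.64)²/32.64 + (19−15.36)²/15.36 + (22−18.36)²/18.36 + (5−8.64)²/8.64 = 3.5237
df = 1

test statistic = 3.524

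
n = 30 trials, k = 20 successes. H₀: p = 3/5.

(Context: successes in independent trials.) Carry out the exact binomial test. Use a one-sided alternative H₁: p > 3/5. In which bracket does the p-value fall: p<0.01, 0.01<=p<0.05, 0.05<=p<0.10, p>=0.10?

Exact binomial: n=30, k=20, p₀=3/5=0.6000
P(X≥20) from Σ C(n,i)·p₀^i·(1−p₀)^(n−i)
p-value (one-sided, H₁ greater) = 0.29147
→ bracket: p>=0.10

p-value bracket: p>=0.10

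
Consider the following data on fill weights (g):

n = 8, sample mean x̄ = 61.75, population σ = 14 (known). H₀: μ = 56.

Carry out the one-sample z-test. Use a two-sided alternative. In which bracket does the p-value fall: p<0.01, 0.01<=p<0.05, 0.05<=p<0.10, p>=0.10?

SE = σ/√n = 14/√8 = 4.9497
z = (x̄−μ₀)/SE = (61.75−56)/4.9497 = 1.1617
p-value (two-sided) = 0.24537
→ bracket: p>=0.10

p-value bracket: p>=0.10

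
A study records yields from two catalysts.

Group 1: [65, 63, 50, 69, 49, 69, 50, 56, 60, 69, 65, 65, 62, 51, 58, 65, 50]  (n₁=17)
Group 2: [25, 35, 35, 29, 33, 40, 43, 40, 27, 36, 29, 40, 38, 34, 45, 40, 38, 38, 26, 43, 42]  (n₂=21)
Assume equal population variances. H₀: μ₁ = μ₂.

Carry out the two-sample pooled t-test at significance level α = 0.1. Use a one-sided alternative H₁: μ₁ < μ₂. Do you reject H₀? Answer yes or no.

x̄₁=59.765, s₁=7.404, n₁=17
x̄₂=36.000, s₂=5.941, n₂=21
s_p² = [16·7.404² + 20·5.941²]/36 = 43.9739
SE = √(s_p²·(1/17+1/21)) = 2.1635
t = (59.765−36.000)/2.1635 = 10.9844
df = 36
p-value (one-sided, H₁ less) = 1.00000
At α=0.1: p ≥ α → fail to reject H₀

reject H₀: no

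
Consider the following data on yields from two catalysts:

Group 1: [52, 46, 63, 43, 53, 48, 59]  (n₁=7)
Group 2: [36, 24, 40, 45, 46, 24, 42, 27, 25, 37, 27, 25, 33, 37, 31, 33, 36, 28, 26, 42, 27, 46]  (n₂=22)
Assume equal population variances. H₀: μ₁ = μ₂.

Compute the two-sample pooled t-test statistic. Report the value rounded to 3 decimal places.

x̄₁=52.000, s₁=7.118, n₁=7
x̄₂=33.500, s₂=7.602, n₂=22
s_p² = [6·7.118² + 21·7.602²]/27 = 56.2037
SE = √(s_p²·(1/7+1/22)) = 3.2533
t = (52.000−33.500)/3.2533 = 5.6866
df = 27

test statistic = 5.687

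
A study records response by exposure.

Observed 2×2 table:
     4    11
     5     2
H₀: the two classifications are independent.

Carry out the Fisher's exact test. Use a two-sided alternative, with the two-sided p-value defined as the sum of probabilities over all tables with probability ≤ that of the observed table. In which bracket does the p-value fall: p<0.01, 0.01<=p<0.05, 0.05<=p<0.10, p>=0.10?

p-value bracket: 0.05<=p<0.10

Margins: r₁=15, r₂=7, c₁=9, c₂=13, n=22
p_obs = C(15,4)·C(7,5)/C(22,9); sum pmf over tables with pmf ≤ p_obs
p-value (two-sided) = 0.07430
→ bracket: 0.05<=p<0.10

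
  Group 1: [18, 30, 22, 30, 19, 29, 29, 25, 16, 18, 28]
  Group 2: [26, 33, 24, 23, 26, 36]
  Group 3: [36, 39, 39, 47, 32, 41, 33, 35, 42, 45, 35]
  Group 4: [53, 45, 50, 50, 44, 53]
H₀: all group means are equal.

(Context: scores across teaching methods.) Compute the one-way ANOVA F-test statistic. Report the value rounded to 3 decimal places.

Group means [24.00, 28.00, 38.55, 49.17], grand mean 33.853
SSB = Σnᵢ(x̄ᵢ−x̄)² = 2922.704; SSW = ΣΣ(x−x̄ᵢ)² = 753.561
MSB = 2922.704/3 = 974.2347; MSW = 753.561/30 = 25.1187
F = MSB/MSW = 38.7853
df = (3, 30)

test statistic = 38.785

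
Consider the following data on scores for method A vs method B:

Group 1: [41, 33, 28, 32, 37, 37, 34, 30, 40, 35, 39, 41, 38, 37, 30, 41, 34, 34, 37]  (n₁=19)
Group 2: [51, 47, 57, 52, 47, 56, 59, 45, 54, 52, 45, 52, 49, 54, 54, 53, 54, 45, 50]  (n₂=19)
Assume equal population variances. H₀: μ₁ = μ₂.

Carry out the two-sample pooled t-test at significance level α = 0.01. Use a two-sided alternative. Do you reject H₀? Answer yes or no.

reject H₀: yes

x̄₁=35.684, s₁=3.945, n₁=19
x̄₂=51.368, s₂=4.153, n₂=19
s_p² = [18·3.945² + 18·4.153²]/36 = 16.4035
SE = √(s_p²·(1/19+1/19)) = 1.3140
t = (35.684−51.368)/1.3140 = -11.9359
df = 36
p-value (two-sided) = 0.00000
At α=0.01: p < α → reject H₀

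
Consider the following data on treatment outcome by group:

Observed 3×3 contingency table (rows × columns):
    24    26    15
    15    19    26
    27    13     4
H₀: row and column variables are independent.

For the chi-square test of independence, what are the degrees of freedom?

degrees of freedom = 4

df = (r−1)(c−1) = (3−1)·(3−1) = 4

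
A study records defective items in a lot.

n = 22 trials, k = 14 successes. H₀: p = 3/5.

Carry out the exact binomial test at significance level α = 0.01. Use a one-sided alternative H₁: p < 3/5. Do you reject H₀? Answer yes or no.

Exact binomial: n=22, k=14, p₀=3/5=0.6000
P(X≤14) from Σ C(n,i)·p₀^i·(1−p₀)^(n−i)
p-value (one-sided, H₁ less) = 0.71018
At α=0.01: p ≥ α → fail to reject H₀

reject H₀: no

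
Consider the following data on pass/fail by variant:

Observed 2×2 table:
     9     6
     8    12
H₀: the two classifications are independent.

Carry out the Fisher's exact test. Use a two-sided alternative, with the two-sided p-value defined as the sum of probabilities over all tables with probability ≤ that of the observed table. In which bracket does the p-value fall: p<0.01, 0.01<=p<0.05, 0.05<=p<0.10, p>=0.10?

p-value bracket: p>=0.10

Margins: r₁=15, r₂=20, c₁=17, c₂=18, n=35
p_obs = C(15,9)·C(20,8)/C(35,17); sum pmf over tables with pmf ≤ p_obs
p-value (two-sided) = 0.31453
→ bracket: p>=0.10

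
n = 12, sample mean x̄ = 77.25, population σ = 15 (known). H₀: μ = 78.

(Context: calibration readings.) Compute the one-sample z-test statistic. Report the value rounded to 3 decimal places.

test statistic = -0.173

SE = σ/√n = 15/√12 = 4.3301
z = (x̄−μ₀)/SE = (77.25−78)/4.3301 = -0.1732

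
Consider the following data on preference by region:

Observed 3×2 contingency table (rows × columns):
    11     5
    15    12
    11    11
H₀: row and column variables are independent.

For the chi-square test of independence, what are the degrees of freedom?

degrees of freedom = 2

df = (r−1)(c−1) = (3−1)·(2−1) = 2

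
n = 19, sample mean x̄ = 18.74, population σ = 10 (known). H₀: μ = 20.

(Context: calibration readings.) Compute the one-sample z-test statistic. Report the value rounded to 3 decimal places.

test statistic = -0.549

SE = σ/√n = 10/√19 = 2.2942
z = (x̄−μ₀)/SE = (18.74−20)/2.2942 = -0.5492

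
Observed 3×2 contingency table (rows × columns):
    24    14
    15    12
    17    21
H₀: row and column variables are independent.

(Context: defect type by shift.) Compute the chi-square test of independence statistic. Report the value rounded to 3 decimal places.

test statistic = 2.620

Row totals [38, 27, 38], col totals [56, 47], n=103
χ² = (24−20.66)²/20.66 + (14−17.34)²/17.34 + (15−14.68)²/14.68 + (12−12.32)²/12.32 + (17−20.66)²/20.66 + (21−17.34)²/17.34 = 2.6196
df = 2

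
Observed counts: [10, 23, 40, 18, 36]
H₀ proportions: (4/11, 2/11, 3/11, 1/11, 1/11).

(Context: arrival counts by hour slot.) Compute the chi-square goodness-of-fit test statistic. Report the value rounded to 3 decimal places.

n = 127; E_i = n·p_i = [46.18, 23.09, 34.64, 11.55, 11.55]
χ² = (10−46.18)²/46.18 + (23−23.09)²/23.09 + (40−34.64)²/34.64 + (18−11.55)²/11.55 + (36−11.55)²/11.55 = 84.5840
df = 4

test statistic = 84.584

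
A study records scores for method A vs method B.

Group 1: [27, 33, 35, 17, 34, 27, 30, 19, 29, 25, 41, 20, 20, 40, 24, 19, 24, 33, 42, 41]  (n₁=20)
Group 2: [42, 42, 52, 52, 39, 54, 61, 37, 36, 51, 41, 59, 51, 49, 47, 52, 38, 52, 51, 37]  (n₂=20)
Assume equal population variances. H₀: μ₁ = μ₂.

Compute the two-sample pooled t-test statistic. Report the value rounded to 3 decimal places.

x̄₁=29.000, s₁=8.118, n₁=20
x̄₂=47.150, s₂=7.583, n₂=20
s_p² = [19·8.118² + 19·7.583²]/38 = 61.6987
SE = √(s_p²·(1/20+1/20)) = 2.4839
t = (29.000−47.150)/2.4839 = -7.3070
df = 38

test statistic = -7.307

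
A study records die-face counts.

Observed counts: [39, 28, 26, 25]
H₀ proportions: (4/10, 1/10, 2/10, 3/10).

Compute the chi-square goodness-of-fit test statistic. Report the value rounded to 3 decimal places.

test statistic = 26.965

n = 118; E_i = n·p_i = [47.20, 11.80, 23.60, 35.40]
χ² = (39−47.20)²/47.20 + (28−11.80)²/11.80 + (26−23.60)²/23.60 + (25−35.40)²/35.40 = 26.9647
df = 3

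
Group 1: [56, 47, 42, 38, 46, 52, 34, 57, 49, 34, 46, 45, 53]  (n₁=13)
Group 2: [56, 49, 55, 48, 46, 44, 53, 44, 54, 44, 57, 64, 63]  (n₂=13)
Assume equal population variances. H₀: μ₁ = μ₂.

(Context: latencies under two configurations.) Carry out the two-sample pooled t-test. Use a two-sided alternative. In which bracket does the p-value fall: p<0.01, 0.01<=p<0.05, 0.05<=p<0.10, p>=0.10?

p-value bracket: 0.01<=p<0.05

x̄₁=46.077, s₁=7.555, n₁=13
x̄₂=52.077, s₂=6.910, n₂=13
s_p² = [12·7.555² + 12·6.910²]/24 = 52.4103
SE = √(s_p²·(1/13+1/13)) = 2.8396
t = (46.077−52.077)/2.8396 = -2.1130
df = 24
p-value (two-sided) = 0.04519
→ bracket: 0.01<=p<0.05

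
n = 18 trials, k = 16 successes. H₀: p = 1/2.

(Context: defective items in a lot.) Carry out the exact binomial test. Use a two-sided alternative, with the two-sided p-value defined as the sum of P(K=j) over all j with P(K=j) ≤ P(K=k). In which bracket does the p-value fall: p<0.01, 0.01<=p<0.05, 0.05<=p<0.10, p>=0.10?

p-value bracket: p<0.01

Exact binomial: n=18, k=16, p₀=1/2=0.5000
P(X=j) = C(n,j)·p₀^j·(1−p₀)^(n−j); p = Σ P(X=j) over j with P(X=j) ≤ P(X=16)
p-value (two-sided) = 0.00131
→ bracket: p<0.01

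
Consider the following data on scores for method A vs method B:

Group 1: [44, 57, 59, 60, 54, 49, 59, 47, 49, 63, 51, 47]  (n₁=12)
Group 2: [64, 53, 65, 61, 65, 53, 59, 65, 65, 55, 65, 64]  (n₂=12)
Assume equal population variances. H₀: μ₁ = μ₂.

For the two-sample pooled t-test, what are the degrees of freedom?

df = n₁ + n₂ − 2 = 12 + 12 − 2 = 22

degrees of freedom = 22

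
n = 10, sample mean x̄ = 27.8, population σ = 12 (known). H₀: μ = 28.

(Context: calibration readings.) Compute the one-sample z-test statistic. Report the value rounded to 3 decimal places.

SE = σ/√n = 12/√10 = 3.7947
z = (x̄−μ₀)/SE = (27.8−28)/3.7947 = -0.0527

test statistic = -0.053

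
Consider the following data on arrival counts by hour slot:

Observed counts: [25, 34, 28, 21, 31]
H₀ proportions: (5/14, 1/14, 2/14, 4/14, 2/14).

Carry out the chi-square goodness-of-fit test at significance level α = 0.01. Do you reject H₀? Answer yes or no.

reject H₀: yes

n = 139; E_i = n·p_i = [49.64, 9.93, 19.86, 39.71, 19.86]
χ² = (25−49.64)²/49.64 + (34−9.93)²/9.93 + (28−19.86)²/19.86 + (21−39.71)²/39.71 + (31−19.86)²/19.86 = 89.0036
df = 4
p-value (upper-tail) = 0.00000
At α=0.01: p < α → reject H₀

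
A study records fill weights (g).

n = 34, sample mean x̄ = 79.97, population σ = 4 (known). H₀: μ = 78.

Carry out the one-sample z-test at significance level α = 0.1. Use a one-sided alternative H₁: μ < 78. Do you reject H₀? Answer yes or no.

SE = σ/√n = 4/√34 = 0.6860
z = (x̄−μ₀)/SE = (79.97−78)/0.6860 = 2.8717
p-value (one-sided, H₁ less) = 0.99796
At α=0.1: p ≥ α → fail to reject H₀

reject H₀: no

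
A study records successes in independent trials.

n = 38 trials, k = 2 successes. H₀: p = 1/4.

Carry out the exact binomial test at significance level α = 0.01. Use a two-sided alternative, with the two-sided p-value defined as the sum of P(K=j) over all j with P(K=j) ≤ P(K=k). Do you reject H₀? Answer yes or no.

Exact binomial: n=38, k=2, p₀=1/4=0.2500
P(X=j) = C(n,j)·p₀^j·(1−p₀)^(n−j); p = Σ P(X=j) over j with P(X=j) ≤ P(X=2)
p-value (two-sided) = 0.00242
At α=0.01: p < α → reject H₀

reject H₀: yes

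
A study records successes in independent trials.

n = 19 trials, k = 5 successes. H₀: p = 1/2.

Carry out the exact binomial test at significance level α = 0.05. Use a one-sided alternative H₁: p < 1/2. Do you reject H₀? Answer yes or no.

Exact binomial: n=19, k=5, p₀=1/2=0.5000
P(X≤5) from Σ C(n,i)·p₀^i·(1−p₀)^(n−i)
p-value (one-sided, H₁ less) = 0.03178
At α=0.05: p < α → reject H₀

reject H₀: yes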